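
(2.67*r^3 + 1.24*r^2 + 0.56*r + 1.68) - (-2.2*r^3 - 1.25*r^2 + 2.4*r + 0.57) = 4.87*r^3 + 2.49*r^2 - 1.84*r + 1.11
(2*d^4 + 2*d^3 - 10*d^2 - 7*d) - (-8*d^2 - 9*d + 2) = 2*d^4 + 2*d^3 - 2*d^2 + 2*d - 2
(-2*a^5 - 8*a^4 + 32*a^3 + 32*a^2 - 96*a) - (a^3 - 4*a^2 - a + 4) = -2*a^5 - 8*a^4 + 31*a^3 + 36*a^2 - 95*a - 4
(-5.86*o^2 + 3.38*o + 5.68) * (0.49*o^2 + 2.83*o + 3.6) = -2.8714*o^4 - 14.9276*o^3 - 8.7474*o^2 + 28.2424*o + 20.448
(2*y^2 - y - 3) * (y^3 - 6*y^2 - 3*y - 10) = 2*y^5 - 13*y^4 - 3*y^3 + y^2 + 19*y + 30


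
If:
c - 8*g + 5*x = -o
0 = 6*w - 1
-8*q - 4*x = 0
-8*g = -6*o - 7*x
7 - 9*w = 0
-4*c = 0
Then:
No Solution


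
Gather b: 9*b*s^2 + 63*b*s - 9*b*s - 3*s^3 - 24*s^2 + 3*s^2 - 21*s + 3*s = b*(9*s^2 + 54*s) - 3*s^3 - 21*s^2 - 18*s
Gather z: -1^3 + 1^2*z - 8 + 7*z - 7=8*z - 16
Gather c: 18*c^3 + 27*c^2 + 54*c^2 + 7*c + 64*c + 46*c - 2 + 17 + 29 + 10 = 18*c^3 + 81*c^2 + 117*c + 54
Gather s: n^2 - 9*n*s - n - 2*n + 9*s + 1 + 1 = n^2 - 3*n + s*(9 - 9*n) + 2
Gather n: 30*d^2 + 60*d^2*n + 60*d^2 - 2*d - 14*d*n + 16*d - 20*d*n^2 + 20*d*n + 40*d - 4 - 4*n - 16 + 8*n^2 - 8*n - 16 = 90*d^2 + 54*d + n^2*(8 - 20*d) + n*(60*d^2 + 6*d - 12) - 36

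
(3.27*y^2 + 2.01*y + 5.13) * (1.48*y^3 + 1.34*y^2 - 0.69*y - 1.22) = 4.8396*y^5 + 7.3566*y^4 + 8.0295*y^3 + 1.4979*y^2 - 5.9919*y - 6.2586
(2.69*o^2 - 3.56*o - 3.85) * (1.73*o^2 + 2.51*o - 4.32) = 4.6537*o^4 + 0.593099999999999*o^3 - 27.2169*o^2 + 5.7157*o + 16.632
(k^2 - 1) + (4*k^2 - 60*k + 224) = 5*k^2 - 60*k + 223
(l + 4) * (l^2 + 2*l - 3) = l^3 + 6*l^2 + 5*l - 12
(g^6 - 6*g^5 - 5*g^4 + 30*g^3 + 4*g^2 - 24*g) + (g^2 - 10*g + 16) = g^6 - 6*g^5 - 5*g^4 + 30*g^3 + 5*g^2 - 34*g + 16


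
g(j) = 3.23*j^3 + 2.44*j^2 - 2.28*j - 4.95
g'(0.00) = -2.28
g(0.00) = -4.95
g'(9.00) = 826.53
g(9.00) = 2526.84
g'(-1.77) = 19.44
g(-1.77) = -11.18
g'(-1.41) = 10.10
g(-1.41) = -5.94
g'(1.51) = 27.18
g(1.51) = 8.29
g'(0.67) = 5.34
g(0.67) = -4.41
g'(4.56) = 221.46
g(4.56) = 341.65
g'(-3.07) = 74.07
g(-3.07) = -68.41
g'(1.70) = 34.02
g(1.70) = 14.09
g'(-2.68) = 54.24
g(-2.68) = -43.49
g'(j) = 9.69*j^2 + 4.88*j - 2.28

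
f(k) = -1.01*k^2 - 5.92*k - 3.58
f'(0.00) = -5.92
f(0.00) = -3.58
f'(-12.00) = 18.32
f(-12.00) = -77.98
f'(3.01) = -12.00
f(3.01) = -30.55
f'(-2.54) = -0.79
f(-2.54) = 4.94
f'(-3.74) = 1.63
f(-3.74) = 4.43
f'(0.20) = -6.32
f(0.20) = -4.80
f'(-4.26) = 2.69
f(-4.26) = 3.31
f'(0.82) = -7.58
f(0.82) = -9.11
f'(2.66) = -11.29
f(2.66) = -26.47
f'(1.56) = -9.07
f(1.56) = -15.27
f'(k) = -2.02*k - 5.92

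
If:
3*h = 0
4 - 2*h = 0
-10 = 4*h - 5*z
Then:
No Solution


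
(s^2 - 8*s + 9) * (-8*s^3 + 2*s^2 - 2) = -8*s^5 + 66*s^4 - 88*s^3 + 16*s^2 + 16*s - 18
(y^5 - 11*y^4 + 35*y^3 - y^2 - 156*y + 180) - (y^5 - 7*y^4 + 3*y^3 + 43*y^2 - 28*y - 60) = -4*y^4 + 32*y^3 - 44*y^2 - 128*y + 240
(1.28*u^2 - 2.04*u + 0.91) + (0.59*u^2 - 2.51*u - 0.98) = 1.87*u^2 - 4.55*u - 0.07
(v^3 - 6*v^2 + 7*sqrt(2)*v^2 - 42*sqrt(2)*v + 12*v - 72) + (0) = v^3 - 6*v^2 + 7*sqrt(2)*v^2 - 42*sqrt(2)*v + 12*v - 72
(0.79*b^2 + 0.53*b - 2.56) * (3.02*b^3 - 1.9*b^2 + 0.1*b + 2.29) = 2.3858*b^5 + 0.0996000000000001*b^4 - 8.6592*b^3 + 6.7261*b^2 + 0.9577*b - 5.8624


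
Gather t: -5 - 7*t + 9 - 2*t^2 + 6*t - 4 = -2*t^2 - t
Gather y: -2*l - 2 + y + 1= -2*l + y - 1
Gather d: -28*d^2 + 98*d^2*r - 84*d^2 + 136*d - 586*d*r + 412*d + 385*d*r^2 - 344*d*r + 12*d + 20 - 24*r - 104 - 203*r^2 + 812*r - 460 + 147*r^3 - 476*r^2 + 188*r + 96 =d^2*(98*r - 112) + d*(385*r^2 - 930*r + 560) + 147*r^3 - 679*r^2 + 976*r - 448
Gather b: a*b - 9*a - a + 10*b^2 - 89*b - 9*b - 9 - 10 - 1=-10*a + 10*b^2 + b*(a - 98) - 20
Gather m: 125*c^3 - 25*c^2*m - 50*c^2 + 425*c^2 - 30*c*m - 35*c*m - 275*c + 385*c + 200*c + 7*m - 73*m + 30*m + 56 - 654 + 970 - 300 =125*c^3 + 375*c^2 + 310*c + m*(-25*c^2 - 65*c - 36) + 72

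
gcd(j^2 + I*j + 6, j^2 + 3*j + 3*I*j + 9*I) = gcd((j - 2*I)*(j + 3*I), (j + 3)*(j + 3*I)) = j + 3*I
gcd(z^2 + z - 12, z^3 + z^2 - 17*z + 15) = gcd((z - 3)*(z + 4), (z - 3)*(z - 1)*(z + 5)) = z - 3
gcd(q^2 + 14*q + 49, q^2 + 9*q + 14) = q + 7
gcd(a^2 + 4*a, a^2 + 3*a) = a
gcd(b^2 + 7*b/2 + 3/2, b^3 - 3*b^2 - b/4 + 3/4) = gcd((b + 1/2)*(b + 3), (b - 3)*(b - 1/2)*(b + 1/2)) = b + 1/2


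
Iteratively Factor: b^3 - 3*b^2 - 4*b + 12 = (b - 2)*(b^2 - b - 6) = (b - 3)*(b - 2)*(b + 2)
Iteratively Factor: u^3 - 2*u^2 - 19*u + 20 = (u - 1)*(u^2 - u - 20) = (u - 1)*(u + 4)*(u - 5)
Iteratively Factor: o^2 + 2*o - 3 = (o + 3)*(o - 1)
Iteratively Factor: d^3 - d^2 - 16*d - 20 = (d + 2)*(d^2 - 3*d - 10) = (d + 2)^2*(d - 5)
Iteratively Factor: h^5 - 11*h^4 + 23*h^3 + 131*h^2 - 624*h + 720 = (h - 4)*(h^4 - 7*h^3 - 5*h^2 + 111*h - 180) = (h - 4)*(h - 3)*(h^3 - 4*h^2 - 17*h + 60) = (h - 5)*(h - 4)*(h - 3)*(h^2 + h - 12) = (h - 5)*(h - 4)*(h - 3)*(h + 4)*(h - 3)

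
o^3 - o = o*(o - 1)*(o + 1)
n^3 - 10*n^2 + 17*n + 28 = (n - 7)*(n - 4)*(n + 1)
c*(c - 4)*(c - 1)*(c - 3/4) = c^4 - 23*c^3/4 + 31*c^2/4 - 3*c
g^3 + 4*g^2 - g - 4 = (g - 1)*(g + 1)*(g + 4)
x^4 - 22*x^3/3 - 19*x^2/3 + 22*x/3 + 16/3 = (x - 8)*(x - 1)*(x + 2/3)*(x + 1)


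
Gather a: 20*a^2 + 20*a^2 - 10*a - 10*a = 40*a^2 - 20*a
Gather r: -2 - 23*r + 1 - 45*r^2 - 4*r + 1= -45*r^2 - 27*r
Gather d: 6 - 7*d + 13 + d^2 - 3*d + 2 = d^2 - 10*d + 21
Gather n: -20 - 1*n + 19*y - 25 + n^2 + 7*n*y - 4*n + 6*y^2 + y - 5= n^2 + n*(7*y - 5) + 6*y^2 + 20*y - 50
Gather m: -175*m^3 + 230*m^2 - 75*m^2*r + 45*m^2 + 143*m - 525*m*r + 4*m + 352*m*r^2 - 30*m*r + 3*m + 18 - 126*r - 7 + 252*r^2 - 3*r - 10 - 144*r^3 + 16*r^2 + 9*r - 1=-175*m^3 + m^2*(275 - 75*r) + m*(352*r^2 - 555*r + 150) - 144*r^3 + 268*r^2 - 120*r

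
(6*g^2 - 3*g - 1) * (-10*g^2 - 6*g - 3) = -60*g^4 - 6*g^3 + 10*g^2 + 15*g + 3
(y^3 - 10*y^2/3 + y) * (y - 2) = y^4 - 16*y^3/3 + 23*y^2/3 - 2*y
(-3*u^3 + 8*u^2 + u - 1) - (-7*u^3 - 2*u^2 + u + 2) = 4*u^3 + 10*u^2 - 3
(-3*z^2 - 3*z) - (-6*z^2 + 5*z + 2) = 3*z^2 - 8*z - 2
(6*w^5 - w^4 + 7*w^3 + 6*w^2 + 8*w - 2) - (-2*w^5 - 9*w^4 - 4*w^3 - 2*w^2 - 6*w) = 8*w^5 + 8*w^4 + 11*w^3 + 8*w^2 + 14*w - 2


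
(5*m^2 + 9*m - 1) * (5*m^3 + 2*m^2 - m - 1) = 25*m^5 + 55*m^4 + 8*m^3 - 16*m^2 - 8*m + 1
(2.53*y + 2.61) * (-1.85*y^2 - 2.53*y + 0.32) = -4.6805*y^3 - 11.2294*y^2 - 5.7937*y + 0.8352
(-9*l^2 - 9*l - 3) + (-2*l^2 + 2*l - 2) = -11*l^2 - 7*l - 5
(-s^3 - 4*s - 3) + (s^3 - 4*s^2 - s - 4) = -4*s^2 - 5*s - 7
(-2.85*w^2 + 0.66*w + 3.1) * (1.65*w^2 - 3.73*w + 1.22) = -4.7025*w^4 + 11.7195*w^3 - 0.8238*w^2 - 10.7578*w + 3.782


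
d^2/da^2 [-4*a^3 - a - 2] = -24*a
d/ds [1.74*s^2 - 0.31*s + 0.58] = 3.48*s - 0.31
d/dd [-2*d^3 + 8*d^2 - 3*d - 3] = -6*d^2 + 16*d - 3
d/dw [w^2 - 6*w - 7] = 2*w - 6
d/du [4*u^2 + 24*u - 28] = 8*u + 24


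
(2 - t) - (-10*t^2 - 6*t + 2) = 10*t^2 + 5*t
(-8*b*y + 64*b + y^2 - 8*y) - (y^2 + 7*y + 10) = -8*b*y + 64*b - 15*y - 10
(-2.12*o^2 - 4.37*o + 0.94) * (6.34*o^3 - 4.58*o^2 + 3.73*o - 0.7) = -13.4408*o^5 - 17.9962*o^4 + 18.0666*o^3 - 19.1213*o^2 + 6.5652*o - 0.658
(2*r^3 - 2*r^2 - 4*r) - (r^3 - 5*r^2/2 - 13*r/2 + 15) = r^3 + r^2/2 + 5*r/2 - 15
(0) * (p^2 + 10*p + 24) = 0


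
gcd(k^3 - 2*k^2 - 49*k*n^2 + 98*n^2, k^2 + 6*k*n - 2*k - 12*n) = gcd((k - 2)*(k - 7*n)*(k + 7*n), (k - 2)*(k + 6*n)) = k - 2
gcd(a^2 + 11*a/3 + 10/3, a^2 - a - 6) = a + 2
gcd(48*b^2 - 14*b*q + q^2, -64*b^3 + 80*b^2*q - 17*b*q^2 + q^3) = -8*b + q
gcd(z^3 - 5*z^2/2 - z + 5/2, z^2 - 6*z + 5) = z - 1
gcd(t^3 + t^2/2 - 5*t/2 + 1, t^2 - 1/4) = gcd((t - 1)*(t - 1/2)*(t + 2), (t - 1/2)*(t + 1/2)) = t - 1/2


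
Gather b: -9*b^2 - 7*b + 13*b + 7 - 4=-9*b^2 + 6*b + 3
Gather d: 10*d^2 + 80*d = 10*d^2 + 80*d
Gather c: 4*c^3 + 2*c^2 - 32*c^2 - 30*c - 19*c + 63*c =4*c^3 - 30*c^2 + 14*c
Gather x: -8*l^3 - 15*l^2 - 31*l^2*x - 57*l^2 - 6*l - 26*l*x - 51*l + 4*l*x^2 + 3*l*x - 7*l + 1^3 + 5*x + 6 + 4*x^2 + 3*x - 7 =-8*l^3 - 72*l^2 - 64*l + x^2*(4*l + 4) + x*(-31*l^2 - 23*l + 8)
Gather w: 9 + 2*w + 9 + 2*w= 4*w + 18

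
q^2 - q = q*(q - 1)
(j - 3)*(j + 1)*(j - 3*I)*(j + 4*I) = j^4 - 2*j^3 + I*j^3 + 9*j^2 - 2*I*j^2 - 24*j - 3*I*j - 36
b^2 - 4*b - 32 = (b - 8)*(b + 4)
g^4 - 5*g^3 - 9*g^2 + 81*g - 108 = (g - 3)^3*(g + 4)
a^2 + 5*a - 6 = (a - 1)*(a + 6)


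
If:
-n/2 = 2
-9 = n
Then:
No Solution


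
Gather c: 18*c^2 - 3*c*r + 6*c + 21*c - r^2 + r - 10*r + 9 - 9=18*c^2 + c*(27 - 3*r) - r^2 - 9*r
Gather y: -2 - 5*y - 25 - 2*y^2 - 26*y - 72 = -2*y^2 - 31*y - 99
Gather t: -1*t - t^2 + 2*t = -t^2 + t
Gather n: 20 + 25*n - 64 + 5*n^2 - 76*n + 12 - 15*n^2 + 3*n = -10*n^2 - 48*n - 32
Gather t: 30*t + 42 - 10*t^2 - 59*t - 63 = -10*t^2 - 29*t - 21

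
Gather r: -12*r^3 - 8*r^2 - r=-12*r^3 - 8*r^2 - r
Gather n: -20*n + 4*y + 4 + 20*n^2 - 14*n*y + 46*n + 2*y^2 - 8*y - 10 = 20*n^2 + n*(26 - 14*y) + 2*y^2 - 4*y - 6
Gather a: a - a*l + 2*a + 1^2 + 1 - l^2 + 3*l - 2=a*(3 - l) - l^2 + 3*l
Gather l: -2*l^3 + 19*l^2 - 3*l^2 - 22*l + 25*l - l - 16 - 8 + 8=-2*l^3 + 16*l^2 + 2*l - 16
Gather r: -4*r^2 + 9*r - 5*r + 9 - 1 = -4*r^2 + 4*r + 8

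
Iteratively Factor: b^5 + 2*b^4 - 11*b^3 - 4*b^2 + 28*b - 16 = (b - 2)*(b^4 + 4*b^3 - 3*b^2 - 10*b + 8) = (b - 2)*(b - 1)*(b^3 + 5*b^2 + 2*b - 8) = (b - 2)*(b - 1)^2*(b^2 + 6*b + 8) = (b - 2)*(b - 1)^2*(b + 4)*(b + 2)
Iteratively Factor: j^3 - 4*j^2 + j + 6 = (j + 1)*(j^2 - 5*j + 6) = (j - 2)*(j + 1)*(j - 3)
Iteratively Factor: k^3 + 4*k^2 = (k)*(k^2 + 4*k) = k*(k + 4)*(k)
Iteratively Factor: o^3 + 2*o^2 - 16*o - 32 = (o + 4)*(o^2 - 2*o - 8) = (o - 4)*(o + 4)*(o + 2)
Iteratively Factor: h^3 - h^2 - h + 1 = (h + 1)*(h^2 - 2*h + 1) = (h - 1)*(h + 1)*(h - 1)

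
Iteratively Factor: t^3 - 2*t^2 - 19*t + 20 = (t - 5)*(t^2 + 3*t - 4) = (t - 5)*(t - 1)*(t + 4)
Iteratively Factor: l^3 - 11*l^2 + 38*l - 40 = (l - 2)*(l^2 - 9*l + 20) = (l - 4)*(l - 2)*(l - 5)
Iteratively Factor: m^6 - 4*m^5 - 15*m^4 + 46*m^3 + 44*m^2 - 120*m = (m - 2)*(m^5 - 2*m^4 - 19*m^3 + 8*m^2 + 60*m) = (m - 2)*(m + 2)*(m^4 - 4*m^3 - 11*m^2 + 30*m) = (m - 5)*(m - 2)*(m + 2)*(m^3 + m^2 - 6*m) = (m - 5)*(m - 2)^2*(m + 2)*(m^2 + 3*m) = m*(m - 5)*(m - 2)^2*(m + 2)*(m + 3)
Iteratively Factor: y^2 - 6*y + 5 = (y - 1)*(y - 5)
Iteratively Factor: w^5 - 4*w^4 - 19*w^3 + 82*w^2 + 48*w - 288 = (w + 4)*(w^4 - 8*w^3 + 13*w^2 + 30*w - 72) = (w - 3)*(w + 4)*(w^3 - 5*w^2 - 2*w + 24) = (w - 3)*(w + 2)*(w + 4)*(w^2 - 7*w + 12) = (w - 4)*(w - 3)*(w + 2)*(w + 4)*(w - 3)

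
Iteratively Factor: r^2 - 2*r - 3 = (r - 3)*(r + 1)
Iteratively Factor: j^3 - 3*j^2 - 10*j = (j - 5)*(j^2 + 2*j) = (j - 5)*(j + 2)*(j)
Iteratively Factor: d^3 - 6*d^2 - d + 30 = (d - 5)*(d^2 - d - 6) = (d - 5)*(d - 3)*(d + 2)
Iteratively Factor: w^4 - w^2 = (w + 1)*(w^3 - w^2) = w*(w + 1)*(w^2 - w) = w^2*(w + 1)*(w - 1)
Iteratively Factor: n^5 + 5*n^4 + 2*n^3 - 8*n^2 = (n)*(n^4 + 5*n^3 + 2*n^2 - 8*n) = n*(n + 4)*(n^3 + n^2 - 2*n) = n*(n - 1)*(n + 4)*(n^2 + 2*n) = n*(n - 1)*(n + 2)*(n + 4)*(n)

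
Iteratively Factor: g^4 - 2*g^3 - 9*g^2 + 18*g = (g)*(g^3 - 2*g^2 - 9*g + 18) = g*(g - 3)*(g^2 + g - 6) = g*(g - 3)*(g + 3)*(g - 2)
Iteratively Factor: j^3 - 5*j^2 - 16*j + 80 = (j + 4)*(j^2 - 9*j + 20) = (j - 4)*(j + 4)*(j - 5)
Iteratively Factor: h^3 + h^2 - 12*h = (h - 3)*(h^2 + 4*h) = (h - 3)*(h + 4)*(h)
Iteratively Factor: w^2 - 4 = (w + 2)*(w - 2)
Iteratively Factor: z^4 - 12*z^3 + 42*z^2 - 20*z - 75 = (z - 5)*(z^3 - 7*z^2 + 7*z + 15) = (z - 5)*(z + 1)*(z^2 - 8*z + 15) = (z - 5)^2*(z + 1)*(z - 3)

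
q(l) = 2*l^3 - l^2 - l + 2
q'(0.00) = -1.00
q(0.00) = 2.00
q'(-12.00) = 887.00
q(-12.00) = -3586.00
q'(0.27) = -1.10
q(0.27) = 1.70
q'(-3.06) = 61.30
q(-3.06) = -61.61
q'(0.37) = -0.92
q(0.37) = 1.59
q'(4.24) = 98.39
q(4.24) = 132.23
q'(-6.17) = 239.75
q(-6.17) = -499.67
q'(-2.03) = 27.79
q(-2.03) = -16.82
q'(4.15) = 94.04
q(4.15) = 123.57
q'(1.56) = 10.48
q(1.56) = 5.60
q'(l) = 6*l^2 - 2*l - 1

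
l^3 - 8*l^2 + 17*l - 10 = (l - 5)*(l - 2)*(l - 1)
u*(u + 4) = u^2 + 4*u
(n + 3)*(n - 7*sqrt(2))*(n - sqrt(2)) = n^3 - 8*sqrt(2)*n^2 + 3*n^2 - 24*sqrt(2)*n + 14*n + 42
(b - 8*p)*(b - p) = b^2 - 9*b*p + 8*p^2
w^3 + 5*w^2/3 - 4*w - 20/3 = (w - 2)*(w + 5/3)*(w + 2)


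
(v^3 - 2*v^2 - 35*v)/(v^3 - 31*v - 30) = v*(v - 7)/(v^2 - 5*v - 6)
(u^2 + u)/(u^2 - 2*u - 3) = u/(u - 3)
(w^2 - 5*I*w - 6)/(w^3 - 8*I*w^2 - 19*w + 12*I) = (w - 2*I)/(w^2 - 5*I*w - 4)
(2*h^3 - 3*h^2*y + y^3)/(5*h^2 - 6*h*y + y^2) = (-2*h^2 + h*y + y^2)/(-5*h + y)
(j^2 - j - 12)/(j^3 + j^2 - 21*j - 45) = (j - 4)/(j^2 - 2*j - 15)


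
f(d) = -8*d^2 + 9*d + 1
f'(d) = 9 - 16*d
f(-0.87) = -12.89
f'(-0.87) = 22.92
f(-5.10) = -252.98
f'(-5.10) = 90.60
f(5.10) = -161.18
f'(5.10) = -72.60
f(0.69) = 3.40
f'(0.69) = -2.04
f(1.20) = 0.28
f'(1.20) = -10.20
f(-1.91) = -45.37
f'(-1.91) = 39.56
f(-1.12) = -19.12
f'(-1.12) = 26.92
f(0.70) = 3.38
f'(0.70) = -2.20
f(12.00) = -1043.00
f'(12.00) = -183.00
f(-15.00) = -1934.00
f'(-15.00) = 249.00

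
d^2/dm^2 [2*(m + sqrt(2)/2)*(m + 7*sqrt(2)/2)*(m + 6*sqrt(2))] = 12*m + 40*sqrt(2)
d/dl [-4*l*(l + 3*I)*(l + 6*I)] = -12*l^2 - 72*I*l + 72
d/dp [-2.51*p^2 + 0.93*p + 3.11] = 0.93 - 5.02*p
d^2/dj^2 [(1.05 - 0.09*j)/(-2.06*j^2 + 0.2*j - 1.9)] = ((4.362 - 1.1124*j)*(2.06*j^2 - 0.2*j + 1.9) + (0.09*j - 1.05)*(4.12*j - 0.2)*(8.24*j - 0.4))/(2.06*j^2 - 0.2*j + 1.9)^3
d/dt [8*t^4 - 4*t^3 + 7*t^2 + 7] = 2*t*(16*t^2 - 6*t + 7)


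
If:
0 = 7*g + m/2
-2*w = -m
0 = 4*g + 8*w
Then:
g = 0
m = 0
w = 0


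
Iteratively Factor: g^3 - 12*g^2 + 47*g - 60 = (g - 4)*(g^2 - 8*g + 15) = (g - 5)*(g - 4)*(g - 3)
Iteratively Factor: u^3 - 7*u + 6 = (u - 2)*(u^2 + 2*u - 3) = (u - 2)*(u - 1)*(u + 3)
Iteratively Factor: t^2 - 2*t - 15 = (t - 5)*(t + 3)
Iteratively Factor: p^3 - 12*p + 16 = (p + 4)*(p^2 - 4*p + 4) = (p - 2)*(p + 4)*(p - 2)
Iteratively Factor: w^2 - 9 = (w + 3)*(w - 3)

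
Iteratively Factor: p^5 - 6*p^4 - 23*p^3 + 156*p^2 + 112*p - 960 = (p - 4)*(p^4 - 2*p^3 - 31*p^2 + 32*p + 240) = (p - 4)*(p + 4)*(p^3 - 6*p^2 - 7*p + 60) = (p - 5)*(p - 4)*(p + 4)*(p^2 - p - 12) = (p - 5)*(p - 4)*(p + 3)*(p + 4)*(p - 4)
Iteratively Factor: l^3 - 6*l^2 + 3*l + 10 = (l - 5)*(l^2 - l - 2) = (l - 5)*(l + 1)*(l - 2)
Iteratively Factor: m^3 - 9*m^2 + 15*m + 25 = (m - 5)*(m^2 - 4*m - 5) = (m - 5)*(m + 1)*(m - 5)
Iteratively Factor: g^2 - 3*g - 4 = (g + 1)*(g - 4)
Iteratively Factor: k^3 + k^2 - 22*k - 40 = (k - 5)*(k^2 + 6*k + 8) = (k - 5)*(k + 2)*(k + 4)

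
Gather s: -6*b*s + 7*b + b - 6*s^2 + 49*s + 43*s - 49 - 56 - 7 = 8*b - 6*s^2 + s*(92 - 6*b) - 112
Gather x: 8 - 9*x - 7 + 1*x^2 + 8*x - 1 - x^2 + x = 0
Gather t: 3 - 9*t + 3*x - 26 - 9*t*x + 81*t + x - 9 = t*(72 - 9*x) + 4*x - 32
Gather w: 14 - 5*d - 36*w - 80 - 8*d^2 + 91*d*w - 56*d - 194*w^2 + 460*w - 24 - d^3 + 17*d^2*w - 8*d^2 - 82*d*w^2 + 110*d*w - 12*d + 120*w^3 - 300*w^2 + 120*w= -d^3 - 16*d^2 - 73*d + 120*w^3 + w^2*(-82*d - 494) + w*(17*d^2 + 201*d + 544) - 90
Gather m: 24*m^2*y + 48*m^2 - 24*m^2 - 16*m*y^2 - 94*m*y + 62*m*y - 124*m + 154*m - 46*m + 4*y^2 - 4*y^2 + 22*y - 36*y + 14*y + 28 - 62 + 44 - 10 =m^2*(24*y + 24) + m*(-16*y^2 - 32*y - 16)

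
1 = 1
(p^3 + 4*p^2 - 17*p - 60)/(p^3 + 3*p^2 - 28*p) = (p^2 + 8*p + 15)/(p*(p + 7))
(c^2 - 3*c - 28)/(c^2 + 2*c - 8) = (c - 7)/(c - 2)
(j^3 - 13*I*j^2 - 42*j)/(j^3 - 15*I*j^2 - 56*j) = (j - 6*I)/(j - 8*I)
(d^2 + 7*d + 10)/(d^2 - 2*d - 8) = (d + 5)/(d - 4)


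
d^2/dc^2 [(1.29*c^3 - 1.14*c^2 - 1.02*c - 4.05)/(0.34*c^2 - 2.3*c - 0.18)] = (11.787312*c^3 - 0.0233279999999976*c^2 + 18.878832*c - 42.574032)/(0.039304*c^6 - 0.79764*c^5 + 5.333376*c^4 - 11.32244*c^3 - 2.823552*c^2 - 0.22356*c - 0.005832)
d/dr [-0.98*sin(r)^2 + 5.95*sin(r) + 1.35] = (5.95 - 1.96*sin(r))*cos(r)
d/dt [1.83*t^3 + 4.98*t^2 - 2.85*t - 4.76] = 5.49*t^2 + 9.96*t - 2.85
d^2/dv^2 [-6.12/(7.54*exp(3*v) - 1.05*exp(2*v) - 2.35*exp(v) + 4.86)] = (-6.12*(-45.24*exp(2*v) + 4.2*exp(v) + 4.7)*(-22.62*exp(2*v) + 2.1*exp(v) + 2.35)*exp(v) + (415.3032*exp(2*v) - 25.704*exp(v) - 14.382)*(7.54*exp(3*v) - 1.05*exp(2*v) - 2.35*exp(v) + 4.86))*exp(v)/(7.54*exp(3*v) - 1.05*exp(2*v) - 2.35*exp(v) + 4.86)^3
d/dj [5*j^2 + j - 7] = 10*j + 1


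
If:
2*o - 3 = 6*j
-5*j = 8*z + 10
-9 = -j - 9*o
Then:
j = -9/56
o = 57/56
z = -515/448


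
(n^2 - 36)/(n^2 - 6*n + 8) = (n^2 - 36)/(n^2 - 6*n + 8)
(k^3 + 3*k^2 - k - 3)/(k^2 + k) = k + 2 - 3/k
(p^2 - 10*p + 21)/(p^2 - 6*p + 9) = (p - 7)/(p - 3)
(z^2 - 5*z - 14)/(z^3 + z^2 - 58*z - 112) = (z - 7)/(z^2 - z - 56)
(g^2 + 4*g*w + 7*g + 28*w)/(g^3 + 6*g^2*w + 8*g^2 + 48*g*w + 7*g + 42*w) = (g + 4*w)/(g^2 + 6*g*w + g + 6*w)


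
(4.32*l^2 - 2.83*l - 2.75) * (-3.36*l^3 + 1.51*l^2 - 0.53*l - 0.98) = -14.5152*l^5 + 16.032*l^4 + 2.6771*l^3 - 6.8862*l^2 + 4.2309*l + 2.695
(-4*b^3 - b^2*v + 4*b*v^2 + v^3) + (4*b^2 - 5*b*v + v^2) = -4*b^3 - b^2*v + 4*b^2 + 4*b*v^2 - 5*b*v + v^3 + v^2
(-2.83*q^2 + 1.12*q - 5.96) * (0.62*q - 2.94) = -1.7546*q^3 + 9.0146*q^2 - 6.988*q + 17.5224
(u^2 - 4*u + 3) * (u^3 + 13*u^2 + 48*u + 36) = u^5 + 9*u^4 - u^3 - 117*u^2 + 108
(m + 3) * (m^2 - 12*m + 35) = m^3 - 9*m^2 - m + 105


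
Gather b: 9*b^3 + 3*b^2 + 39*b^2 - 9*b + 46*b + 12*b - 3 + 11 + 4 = 9*b^3 + 42*b^2 + 49*b + 12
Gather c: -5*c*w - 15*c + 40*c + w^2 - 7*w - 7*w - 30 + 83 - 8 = c*(25 - 5*w) + w^2 - 14*w + 45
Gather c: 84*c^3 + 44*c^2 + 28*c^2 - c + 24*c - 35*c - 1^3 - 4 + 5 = 84*c^3 + 72*c^2 - 12*c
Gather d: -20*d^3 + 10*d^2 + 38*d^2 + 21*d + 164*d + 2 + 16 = -20*d^3 + 48*d^2 + 185*d + 18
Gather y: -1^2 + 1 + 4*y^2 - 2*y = 4*y^2 - 2*y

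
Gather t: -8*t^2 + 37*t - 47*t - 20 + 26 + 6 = -8*t^2 - 10*t + 12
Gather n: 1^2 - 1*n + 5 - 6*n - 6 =-7*n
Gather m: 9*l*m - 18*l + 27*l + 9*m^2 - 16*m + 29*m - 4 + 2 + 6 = 9*l + 9*m^2 + m*(9*l + 13) + 4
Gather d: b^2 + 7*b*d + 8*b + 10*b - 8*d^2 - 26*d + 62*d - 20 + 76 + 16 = b^2 + 18*b - 8*d^2 + d*(7*b + 36) + 72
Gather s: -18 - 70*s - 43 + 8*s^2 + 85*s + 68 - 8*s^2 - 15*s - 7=0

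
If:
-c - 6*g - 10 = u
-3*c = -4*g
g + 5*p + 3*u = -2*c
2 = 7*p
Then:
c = -160/77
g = -120/77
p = 2/7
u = 10/7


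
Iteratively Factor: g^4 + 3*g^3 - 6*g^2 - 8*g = (g)*(g^3 + 3*g^2 - 6*g - 8) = g*(g + 1)*(g^2 + 2*g - 8) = g*(g + 1)*(g + 4)*(g - 2)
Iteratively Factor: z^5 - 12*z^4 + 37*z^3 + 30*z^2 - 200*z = (z - 4)*(z^4 - 8*z^3 + 5*z^2 + 50*z) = (z - 4)*(z + 2)*(z^3 - 10*z^2 + 25*z) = z*(z - 4)*(z + 2)*(z^2 - 10*z + 25) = z*(z - 5)*(z - 4)*(z + 2)*(z - 5)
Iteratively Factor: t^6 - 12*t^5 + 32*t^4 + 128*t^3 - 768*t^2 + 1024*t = (t + 4)*(t^5 - 16*t^4 + 96*t^3 - 256*t^2 + 256*t) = (t - 4)*(t + 4)*(t^4 - 12*t^3 + 48*t^2 - 64*t) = (t - 4)^2*(t + 4)*(t^3 - 8*t^2 + 16*t) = (t - 4)^3*(t + 4)*(t^2 - 4*t) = t*(t - 4)^3*(t + 4)*(t - 4)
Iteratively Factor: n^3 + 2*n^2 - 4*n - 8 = (n + 2)*(n^2 - 4) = (n + 2)^2*(n - 2)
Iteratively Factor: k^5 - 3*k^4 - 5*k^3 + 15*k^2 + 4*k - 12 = (k - 2)*(k^4 - k^3 - 7*k^2 + k + 6) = (k - 2)*(k + 2)*(k^3 - 3*k^2 - k + 3) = (k - 3)*(k - 2)*(k + 2)*(k^2 - 1) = (k - 3)*(k - 2)*(k - 1)*(k + 2)*(k + 1)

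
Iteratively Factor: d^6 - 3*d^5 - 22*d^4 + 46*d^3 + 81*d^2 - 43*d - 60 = (d + 1)*(d^5 - 4*d^4 - 18*d^3 + 64*d^2 + 17*d - 60) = (d - 1)*(d + 1)*(d^4 - 3*d^3 - 21*d^2 + 43*d + 60) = (d - 3)*(d - 1)*(d + 1)*(d^3 - 21*d - 20) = (d - 3)*(d - 1)*(d + 1)^2*(d^2 - d - 20) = (d - 3)*(d - 1)*(d + 1)^2*(d + 4)*(d - 5)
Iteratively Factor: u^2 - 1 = (u + 1)*(u - 1)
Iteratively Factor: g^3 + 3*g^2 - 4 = (g + 2)*(g^2 + g - 2) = (g - 1)*(g + 2)*(g + 2)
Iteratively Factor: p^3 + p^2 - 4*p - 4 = (p - 2)*(p^2 + 3*p + 2) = (p - 2)*(p + 1)*(p + 2)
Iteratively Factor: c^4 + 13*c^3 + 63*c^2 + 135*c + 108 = (c + 3)*(c^3 + 10*c^2 + 33*c + 36) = (c + 3)*(c + 4)*(c^2 + 6*c + 9) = (c + 3)^2*(c + 4)*(c + 3)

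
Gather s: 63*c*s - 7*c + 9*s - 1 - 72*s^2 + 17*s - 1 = -7*c - 72*s^2 + s*(63*c + 26) - 2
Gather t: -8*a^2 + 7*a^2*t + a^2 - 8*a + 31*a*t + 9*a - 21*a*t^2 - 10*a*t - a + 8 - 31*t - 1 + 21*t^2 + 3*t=-7*a^2 + t^2*(21 - 21*a) + t*(7*a^2 + 21*a - 28) + 7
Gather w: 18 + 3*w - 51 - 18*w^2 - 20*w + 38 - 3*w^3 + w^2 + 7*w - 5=-3*w^3 - 17*w^2 - 10*w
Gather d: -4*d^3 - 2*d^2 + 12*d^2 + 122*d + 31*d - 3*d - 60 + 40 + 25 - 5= -4*d^3 + 10*d^2 + 150*d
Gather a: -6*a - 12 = -6*a - 12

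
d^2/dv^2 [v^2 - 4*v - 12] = 2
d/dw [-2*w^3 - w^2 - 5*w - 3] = -6*w^2 - 2*w - 5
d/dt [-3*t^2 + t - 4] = 1 - 6*t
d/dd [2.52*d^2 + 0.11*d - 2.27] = 5.04*d + 0.11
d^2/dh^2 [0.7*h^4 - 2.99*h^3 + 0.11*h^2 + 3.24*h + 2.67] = 8.4*h^2 - 17.94*h + 0.22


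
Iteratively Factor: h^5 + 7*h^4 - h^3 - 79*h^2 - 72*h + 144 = (h + 4)*(h^4 + 3*h^3 - 13*h^2 - 27*h + 36) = (h - 3)*(h + 4)*(h^3 + 6*h^2 + 5*h - 12) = (h - 3)*(h + 3)*(h + 4)*(h^2 + 3*h - 4) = (h - 3)*(h - 1)*(h + 3)*(h + 4)*(h + 4)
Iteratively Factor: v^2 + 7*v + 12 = (v + 4)*(v + 3)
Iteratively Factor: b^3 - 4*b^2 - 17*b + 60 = (b + 4)*(b^2 - 8*b + 15) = (b - 5)*(b + 4)*(b - 3)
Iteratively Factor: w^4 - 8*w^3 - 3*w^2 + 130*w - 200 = (w - 5)*(w^3 - 3*w^2 - 18*w + 40) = (w - 5)^2*(w^2 + 2*w - 8) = (w - 5)^2*(w + 4)*(w - 2)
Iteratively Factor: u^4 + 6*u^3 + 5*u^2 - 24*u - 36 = (u + 2)*(u^3 + 4*u^2 - 3*u - 18) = (u + 2)*(u + 3)*(u^2 + u - 6) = (u - 2)*(u + 2)*(u + 3)*(u + 3)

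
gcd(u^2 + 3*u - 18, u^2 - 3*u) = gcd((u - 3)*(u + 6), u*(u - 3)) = u - 3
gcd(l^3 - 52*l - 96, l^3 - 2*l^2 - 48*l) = l^2 - 2*l - 48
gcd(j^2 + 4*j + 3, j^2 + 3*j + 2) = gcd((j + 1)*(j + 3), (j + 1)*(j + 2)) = j + 1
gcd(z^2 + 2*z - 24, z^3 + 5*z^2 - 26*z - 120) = z + 6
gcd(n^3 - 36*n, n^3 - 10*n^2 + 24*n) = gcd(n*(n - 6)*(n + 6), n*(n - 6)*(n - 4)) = n^2 - 6*n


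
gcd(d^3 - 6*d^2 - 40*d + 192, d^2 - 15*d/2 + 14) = d - 4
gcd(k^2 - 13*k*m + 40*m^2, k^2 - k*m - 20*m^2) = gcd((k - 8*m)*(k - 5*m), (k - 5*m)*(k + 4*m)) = k - 5*m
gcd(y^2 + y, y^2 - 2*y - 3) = y + 1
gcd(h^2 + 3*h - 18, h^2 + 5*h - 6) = h + 6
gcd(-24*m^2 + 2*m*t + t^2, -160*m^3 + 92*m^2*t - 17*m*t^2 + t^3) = -4*m + t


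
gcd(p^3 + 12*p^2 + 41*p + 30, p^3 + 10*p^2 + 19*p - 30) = p^2 + 11*p + 30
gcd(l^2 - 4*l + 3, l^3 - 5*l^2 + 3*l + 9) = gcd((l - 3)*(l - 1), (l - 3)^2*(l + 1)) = l - 3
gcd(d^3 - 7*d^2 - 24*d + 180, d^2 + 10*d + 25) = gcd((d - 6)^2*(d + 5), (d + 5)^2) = d + 5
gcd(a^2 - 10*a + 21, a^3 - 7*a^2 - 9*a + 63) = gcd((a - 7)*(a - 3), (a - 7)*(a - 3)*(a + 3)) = a^2 - 10*a + 21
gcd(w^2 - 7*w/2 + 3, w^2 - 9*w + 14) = w - 2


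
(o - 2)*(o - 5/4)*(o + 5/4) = o^3 - 2*o^2 - 25*o/16 + 25/8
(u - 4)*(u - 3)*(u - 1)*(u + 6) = u^4 - 2*u^3 - 29*u^2 + 102*u - 72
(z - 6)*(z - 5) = z^2 - 11*z + 30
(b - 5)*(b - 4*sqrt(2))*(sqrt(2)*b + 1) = sqrt(2)*b^3 - 5*sqrt(2)*b^2 - 7*b^2 - 4*sqrt(2)*b + 35*b + 20*sqrt(2)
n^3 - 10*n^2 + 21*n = n*(n - 7)*(n - 3)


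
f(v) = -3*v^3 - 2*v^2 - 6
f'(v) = -9*v^2 - 4*v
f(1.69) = -26.19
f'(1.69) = -32.46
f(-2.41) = 24.38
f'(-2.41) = -42.63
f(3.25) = -130.11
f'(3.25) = -108.06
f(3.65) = -178.53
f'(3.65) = -134.50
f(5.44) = -548.15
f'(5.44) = -288.10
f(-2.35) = 21.89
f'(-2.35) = -40.30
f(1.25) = -14.98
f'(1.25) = -19.06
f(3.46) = -154.21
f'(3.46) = -121.58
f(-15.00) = 9669.00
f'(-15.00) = -1965.00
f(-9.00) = 2019.00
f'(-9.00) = -693.00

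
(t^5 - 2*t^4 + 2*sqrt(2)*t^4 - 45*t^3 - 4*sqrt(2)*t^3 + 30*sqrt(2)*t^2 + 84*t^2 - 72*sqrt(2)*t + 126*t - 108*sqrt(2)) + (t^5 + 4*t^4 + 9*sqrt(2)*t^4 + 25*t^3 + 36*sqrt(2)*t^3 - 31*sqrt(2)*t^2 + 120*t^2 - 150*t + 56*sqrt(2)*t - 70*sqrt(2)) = 2*t^5 + 2*t^4 + 11*sqrt(2)*t^4 - 20*t^3 + 32*sqrt(2)*t^3 - sqrt(2)*t^2 + 204*t^2 - 24*t - 16*sqrt(2)*t - 178*sqrt(2)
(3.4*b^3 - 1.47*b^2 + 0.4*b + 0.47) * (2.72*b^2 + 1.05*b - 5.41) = 9.248*b^5 - 0.4284*b^4 - 18.8495*b^3 + 9.6511*b^2 - 1.6705*b - 2.5427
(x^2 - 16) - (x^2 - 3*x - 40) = 3*x + 24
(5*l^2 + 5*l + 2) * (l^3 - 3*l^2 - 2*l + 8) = 5*l^5 - 10*l^4 - 23*l^3 + 24*l^2 + 36*l + 16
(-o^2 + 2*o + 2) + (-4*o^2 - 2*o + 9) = 11 - 5*o^2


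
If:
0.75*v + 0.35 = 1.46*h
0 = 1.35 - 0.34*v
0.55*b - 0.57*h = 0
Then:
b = 2.36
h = 2.28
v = 3.97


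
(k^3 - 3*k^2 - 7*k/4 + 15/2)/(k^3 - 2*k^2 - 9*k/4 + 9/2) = (2*k - 5)/(2*k - 3)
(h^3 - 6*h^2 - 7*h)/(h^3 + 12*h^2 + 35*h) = (h^2 - 6*h - 7)/(h^2 + 12*h + 35)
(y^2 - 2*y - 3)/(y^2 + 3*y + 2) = (y - 3)/(y + 2)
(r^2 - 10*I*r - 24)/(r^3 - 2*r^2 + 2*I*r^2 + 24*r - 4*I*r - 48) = (r - 6*I)/(r^2 + r*(-2 + 6*I) - 12*I)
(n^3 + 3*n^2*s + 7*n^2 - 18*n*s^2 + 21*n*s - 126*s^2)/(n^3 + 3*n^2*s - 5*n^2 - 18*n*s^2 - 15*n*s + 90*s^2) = (n + 7)/(n - 5)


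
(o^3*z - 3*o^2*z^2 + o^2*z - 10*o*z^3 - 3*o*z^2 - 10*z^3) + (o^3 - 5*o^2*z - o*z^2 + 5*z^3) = o^3*z + o^3 - 3*o^2*z^2 - 4*o^2*z - 10*o*z^3 - 4*o*z^2 - 5*z^3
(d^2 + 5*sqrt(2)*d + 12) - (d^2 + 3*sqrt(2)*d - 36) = 2*sqrt(2)*d + 48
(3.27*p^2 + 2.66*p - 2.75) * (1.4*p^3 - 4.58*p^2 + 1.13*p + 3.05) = 4.578*p^5 - 11.2526*p^4 - 12.3377*p^3 + 25.5743*p^2 + 5.0055*p - 8.3875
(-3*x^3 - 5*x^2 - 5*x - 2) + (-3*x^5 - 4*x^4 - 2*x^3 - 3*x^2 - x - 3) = -3*x^5 - 4*x^4 - 5*x^3 - 8*x^2 - 6*x - 5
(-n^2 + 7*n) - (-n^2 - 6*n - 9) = 13*n + 9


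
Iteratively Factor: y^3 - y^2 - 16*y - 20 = (y - 5)*(y^2 + 4*y + 4) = (y - 5)*(y + 2)*(y + 2)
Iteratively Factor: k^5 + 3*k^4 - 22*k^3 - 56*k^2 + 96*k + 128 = (k + 1)*(k^4 + 2*k^3 - 24*k^2 - 32*k + 128) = (k - 2)*(k + 1)*(k^3 + 4*k^2 - 16*k - 64) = (k - 2)*(k + 1)*(k + 4)*(k^2 - 16) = (k - 4)*(k - 2)*(k + 1)*(k + 4)*(k + 4)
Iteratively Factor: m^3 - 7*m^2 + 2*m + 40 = (m - 5)*(m^2 - 2*m - 8) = (m - 5)*(m - 4)*(m + 2)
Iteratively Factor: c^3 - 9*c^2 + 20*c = (c)*(c^2 - 9*c + 20) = c*(c - 4)*(c - 5)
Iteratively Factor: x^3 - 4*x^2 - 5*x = (x)*(x^2 - 4*x - 5) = x*(x - 5)*(x + 1)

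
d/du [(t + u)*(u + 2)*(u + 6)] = 2*t*u + 8*t + 3*u^2 + 16*u + 12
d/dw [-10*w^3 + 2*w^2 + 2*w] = -30*w^2 + 4*w + 2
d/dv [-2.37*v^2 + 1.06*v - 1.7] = 1.06 - 4.74*v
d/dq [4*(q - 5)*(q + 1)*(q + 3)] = 12*q^2 - 8*q - 68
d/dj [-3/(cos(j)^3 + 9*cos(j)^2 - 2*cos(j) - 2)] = 3*(-3*cos(j)^2 - 18*cos(j) + 2)*sin(j)/(cos(j)^3 + 9*cos(j)^2 - 2*cos(j) - 2)^2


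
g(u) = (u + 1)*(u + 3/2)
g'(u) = 2*u + 5/2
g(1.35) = 6.70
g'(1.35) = 5.20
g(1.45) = 7.23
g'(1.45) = 5.40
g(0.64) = 3.51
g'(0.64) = 3.78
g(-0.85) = 0.10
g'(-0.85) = 0.80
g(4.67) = 34.98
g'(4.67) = 11.84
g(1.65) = 8.35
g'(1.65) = 5.80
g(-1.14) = -0.05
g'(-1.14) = 0.22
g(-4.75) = 12.19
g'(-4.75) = -7.00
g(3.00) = 18.00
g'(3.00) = 8.50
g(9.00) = 105.00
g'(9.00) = 20.50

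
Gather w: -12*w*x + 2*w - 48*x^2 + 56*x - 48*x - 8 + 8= w*(2 - 12*x) - 48*x^2 + 8*x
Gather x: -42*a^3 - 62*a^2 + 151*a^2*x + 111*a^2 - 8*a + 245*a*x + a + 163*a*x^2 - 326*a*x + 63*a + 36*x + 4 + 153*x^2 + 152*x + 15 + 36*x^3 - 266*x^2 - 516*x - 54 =-42*a^3 + 49*a^2 + 56*a + 36*x^3 + x^2*(163*a - 113) + x*(151*a^2 - 81*a - 328) - 35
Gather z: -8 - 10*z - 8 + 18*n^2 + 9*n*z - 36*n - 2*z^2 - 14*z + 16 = 18*n^2 - 36*n - 2*z^2 + z*(9*n - 24)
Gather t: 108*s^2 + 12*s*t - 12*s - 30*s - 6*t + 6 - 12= 108*s^2 - 42*s + t*(12*s - 6) - 6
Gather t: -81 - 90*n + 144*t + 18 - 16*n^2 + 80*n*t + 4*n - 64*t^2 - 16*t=-16*n^2 - 86*n - 64*t^2 + t*(80*n + 128) - 63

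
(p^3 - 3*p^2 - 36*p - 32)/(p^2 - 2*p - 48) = (p^2 + 5*p + 4)/(p + 6)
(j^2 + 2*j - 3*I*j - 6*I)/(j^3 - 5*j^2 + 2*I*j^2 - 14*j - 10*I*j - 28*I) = (j - 3*I)/(j^2 + j*(-7 + 2*I) - 14*I)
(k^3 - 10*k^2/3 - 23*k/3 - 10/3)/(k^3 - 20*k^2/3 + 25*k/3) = (3*k^2 + 5*k + 2)/(k*(3*k - 5))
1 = 1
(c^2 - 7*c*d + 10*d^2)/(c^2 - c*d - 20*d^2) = (c - 2*d)/(c + 4*d)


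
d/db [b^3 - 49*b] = 3*b^2 - 49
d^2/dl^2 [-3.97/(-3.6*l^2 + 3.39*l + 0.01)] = (102.9024*l^2 - 96.89976*l - 3.97*(7.2*l - 3.39)*(14.4*l - 6.78) - 0.28584)/(-3.6*l^2 + 3.39*l + 0.01)^3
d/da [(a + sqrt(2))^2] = 2*a + 2*sqrt(2)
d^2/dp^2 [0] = 0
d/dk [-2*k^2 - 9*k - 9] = -4*k - 9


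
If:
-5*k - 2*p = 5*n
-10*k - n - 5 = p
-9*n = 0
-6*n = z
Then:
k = -2/3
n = 0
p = 5/3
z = 0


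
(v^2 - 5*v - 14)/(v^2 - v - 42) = (v + 2)/(v + 6)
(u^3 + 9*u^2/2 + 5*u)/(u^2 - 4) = u*(2*u + 5)/(2*(u - 2))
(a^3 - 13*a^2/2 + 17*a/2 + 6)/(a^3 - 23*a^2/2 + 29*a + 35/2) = (a^2 - 7*a + 12)/(a^2 - 12*a + 35)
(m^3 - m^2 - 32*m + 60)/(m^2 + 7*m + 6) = (m^2 - 7*m + 10)/(m + 1)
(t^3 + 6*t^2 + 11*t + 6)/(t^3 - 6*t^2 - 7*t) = (t^2 + 5*t + 6)/(t*(t - 7))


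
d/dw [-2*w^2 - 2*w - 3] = -4*w - 2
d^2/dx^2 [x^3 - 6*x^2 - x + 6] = 6*x - 12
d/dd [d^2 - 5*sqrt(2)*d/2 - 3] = 2*d - 5*sqrt(2)/2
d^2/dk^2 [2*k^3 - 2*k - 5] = 12*k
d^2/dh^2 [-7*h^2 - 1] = -14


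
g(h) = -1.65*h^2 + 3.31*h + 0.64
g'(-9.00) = 33.01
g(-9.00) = -162.80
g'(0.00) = 3.31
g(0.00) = 0.64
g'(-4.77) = 19.05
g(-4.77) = -52.69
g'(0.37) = 2.09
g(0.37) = 1.64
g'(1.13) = -0.42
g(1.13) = 2.27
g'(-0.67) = 5.52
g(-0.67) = -2.32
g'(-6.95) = 26.24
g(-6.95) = -102.06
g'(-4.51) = 18.19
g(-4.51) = -47.85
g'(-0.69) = 5.59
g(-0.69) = -2.43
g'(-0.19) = 3.94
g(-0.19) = -0.05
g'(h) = 3.31 - 3.3*h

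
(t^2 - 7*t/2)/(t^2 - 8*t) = (t - 7/2)/(t - 8)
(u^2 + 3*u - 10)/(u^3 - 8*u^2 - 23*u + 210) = (u - 2)/(u^2 - 13*u + 42)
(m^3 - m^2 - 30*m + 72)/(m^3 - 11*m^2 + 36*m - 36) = (m^2 + 2*m - 24)/(m^2 - 8*m + 12)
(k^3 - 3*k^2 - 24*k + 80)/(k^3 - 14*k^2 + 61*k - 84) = (k^2 + k - 20)/(k^2 - 10*k + 21)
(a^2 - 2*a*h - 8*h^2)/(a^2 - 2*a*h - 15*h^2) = (-a^2 + 2*a*h + 8*h^2)/(-a^2 + 2*a*h + 15*h^2)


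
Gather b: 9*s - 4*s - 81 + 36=5*s - 45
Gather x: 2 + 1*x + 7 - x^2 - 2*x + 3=-x^2 - x + 12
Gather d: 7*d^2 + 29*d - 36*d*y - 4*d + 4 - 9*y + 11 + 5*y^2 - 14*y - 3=7*d^2 + d*(25 - 36*y) + 5*y^2 - 23*y + 12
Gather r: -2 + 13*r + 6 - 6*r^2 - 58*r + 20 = -6*r^2 - 45*r + 24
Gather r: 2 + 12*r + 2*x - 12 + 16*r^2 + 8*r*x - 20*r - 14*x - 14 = 16*r^2 + r*(8*x - 8) - 12*x - 24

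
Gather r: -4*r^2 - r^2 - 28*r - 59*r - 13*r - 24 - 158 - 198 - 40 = -5*r^2 - 100*r - 420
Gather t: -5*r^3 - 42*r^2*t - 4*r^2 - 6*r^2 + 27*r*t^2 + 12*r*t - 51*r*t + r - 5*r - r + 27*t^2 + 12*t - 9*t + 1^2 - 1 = -5*r^3 - 10*r^2 - 5*r + t^2*(27*r + 27) + t*(-42*r^2 - 39*r + 3)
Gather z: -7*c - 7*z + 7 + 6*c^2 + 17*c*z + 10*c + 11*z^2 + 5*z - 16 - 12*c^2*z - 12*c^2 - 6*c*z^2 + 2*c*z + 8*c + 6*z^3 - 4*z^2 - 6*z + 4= -6*c^2 + 11*c + 6*z^3 + z^2*(7 - 6*c) + z*(-12*c^2 + 19*c - 8) - 5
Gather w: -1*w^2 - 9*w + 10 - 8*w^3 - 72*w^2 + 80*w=-8*w^3 - 73*w^2 + 71*w + 10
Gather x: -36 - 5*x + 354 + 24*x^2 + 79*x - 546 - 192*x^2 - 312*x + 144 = -168*x^2 - 238*x - 84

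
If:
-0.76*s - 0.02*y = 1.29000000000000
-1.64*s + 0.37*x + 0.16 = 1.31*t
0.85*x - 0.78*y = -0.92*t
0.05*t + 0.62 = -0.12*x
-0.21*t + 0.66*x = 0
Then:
No Solution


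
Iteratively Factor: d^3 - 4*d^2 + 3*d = (d)*(d^2 - 4*d + 3) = d*(d - 3)*(d - 1)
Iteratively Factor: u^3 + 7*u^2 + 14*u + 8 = (u + 1)*(u^2 + 6*u + 8) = (u + 1)*(u + 4)*(u + 2)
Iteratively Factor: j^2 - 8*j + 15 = (j - 5)*(j - 3)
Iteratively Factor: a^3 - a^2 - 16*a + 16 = (a - 4)*(a^2 + 3*a - 4) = (a - 4)*(a - 1)*(a + 4)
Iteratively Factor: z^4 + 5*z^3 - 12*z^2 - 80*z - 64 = (z + 1)*(z^3 + 4*z^2 - 16*z - 64) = (z + 1)*(z + 4)*(z^2 - 16) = (z + 1)*(z + 4)^2*(z - 4)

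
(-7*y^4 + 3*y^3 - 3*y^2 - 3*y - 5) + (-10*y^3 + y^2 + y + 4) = -7*y^4 - 7*y^3 - 2*y^2 - 2*y - 1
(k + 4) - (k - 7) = 11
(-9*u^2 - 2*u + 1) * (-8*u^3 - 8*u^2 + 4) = 72*u^5 + 88*u^4 + 8*u^3 - 44*u^2 - 8*u + 4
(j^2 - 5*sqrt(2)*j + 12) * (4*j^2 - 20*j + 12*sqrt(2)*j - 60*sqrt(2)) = 4*j^4 - 20*j^3 - 8*sqrt(2)*j^3 - 72*j^2 + 40*sqrt(2)*j^2 + 144*sqrt(2)*j + 360*j - 720*sqrt(2)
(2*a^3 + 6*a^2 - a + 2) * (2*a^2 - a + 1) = 4*a^5 + 10*a^4 - 6*a^3 + 11*a^2 - 3*a + 2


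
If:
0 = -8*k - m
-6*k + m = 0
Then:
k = 0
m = 0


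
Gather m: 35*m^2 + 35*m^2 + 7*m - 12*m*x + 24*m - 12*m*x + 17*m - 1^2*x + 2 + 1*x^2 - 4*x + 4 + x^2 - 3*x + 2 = 70*m^2 + m*(48 - 24*x) + 2*x^2 - 8*x + 8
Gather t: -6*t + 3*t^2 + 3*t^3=3*t^3 + 3*t^2 - 6*t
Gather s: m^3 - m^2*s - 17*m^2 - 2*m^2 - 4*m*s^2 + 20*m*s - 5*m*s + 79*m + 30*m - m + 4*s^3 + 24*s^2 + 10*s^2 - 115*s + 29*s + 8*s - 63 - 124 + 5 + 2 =m^3 - 19*m^2 + 108*m + 4*s^3 + s^2*(34 - 4*m) + s*(-m^2 + 15*m - 78) - 180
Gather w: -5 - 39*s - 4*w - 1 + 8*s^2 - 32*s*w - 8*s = 8*s^2 - 47*s + w*(-32*s - 4) - 6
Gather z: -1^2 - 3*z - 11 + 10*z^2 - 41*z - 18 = 10*z^2 - 44*z - 30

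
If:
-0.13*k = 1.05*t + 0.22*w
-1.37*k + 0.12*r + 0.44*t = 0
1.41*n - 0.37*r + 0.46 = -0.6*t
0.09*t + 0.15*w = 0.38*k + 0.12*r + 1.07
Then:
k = 0.021454049517415*w - 0.589330675618968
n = 0.358717066266273*w - 2.19304871657892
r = 1.02292715764443*w - 6.99572929780389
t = 0.0729647503147293 - 0.212180025178347*w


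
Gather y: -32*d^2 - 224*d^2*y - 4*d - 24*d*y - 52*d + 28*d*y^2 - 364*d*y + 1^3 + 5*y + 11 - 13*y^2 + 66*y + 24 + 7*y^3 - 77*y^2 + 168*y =-32*d^2 - 56*d + 7*y^3 + y^2*(28*d - 90) + y*(-224*d^2 - 388*d + 239) + 36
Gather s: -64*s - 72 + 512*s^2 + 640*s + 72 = 512*s^2 + 576*s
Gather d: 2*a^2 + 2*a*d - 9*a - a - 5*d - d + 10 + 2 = 2*a^2 - 10*a + d*(2*a - 6) + 12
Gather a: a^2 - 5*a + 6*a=a^2 + a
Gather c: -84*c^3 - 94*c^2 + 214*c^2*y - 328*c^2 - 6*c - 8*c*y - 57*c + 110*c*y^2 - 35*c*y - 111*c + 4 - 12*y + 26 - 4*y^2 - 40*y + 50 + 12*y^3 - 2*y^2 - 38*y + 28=-84*c^3 + c^2*(214*y - 422) + c*(110*y^2 - 43*y - 174) + 12*y^3 - 6*y^2 - 90*y + 108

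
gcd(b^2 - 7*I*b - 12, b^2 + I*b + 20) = b - 4*I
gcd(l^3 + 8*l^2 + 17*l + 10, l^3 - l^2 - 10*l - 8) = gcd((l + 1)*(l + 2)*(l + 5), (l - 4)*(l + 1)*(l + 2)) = l^2 + 3*l + 2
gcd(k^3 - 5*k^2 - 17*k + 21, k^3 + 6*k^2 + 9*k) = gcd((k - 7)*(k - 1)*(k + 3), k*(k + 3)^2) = k + 3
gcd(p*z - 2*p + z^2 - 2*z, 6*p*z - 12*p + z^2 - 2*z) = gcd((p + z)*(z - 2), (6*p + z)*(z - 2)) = z - 2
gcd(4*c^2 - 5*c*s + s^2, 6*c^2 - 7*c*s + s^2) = -c + s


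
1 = 1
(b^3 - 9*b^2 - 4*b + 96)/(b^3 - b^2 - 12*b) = (b - 8)/b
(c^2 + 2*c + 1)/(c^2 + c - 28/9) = 9*(c^2 + 2*c + 1)/(9*c^2 + 9*c - 28)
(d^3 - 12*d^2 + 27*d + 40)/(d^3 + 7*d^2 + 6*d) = (d^2 - 13*d + 40)/(d*(d + 6))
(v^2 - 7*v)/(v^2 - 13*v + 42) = v/(v - 6)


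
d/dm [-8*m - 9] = -8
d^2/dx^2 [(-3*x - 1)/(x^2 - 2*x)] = 2*(x*(x - 2)*(9*x - 5) - 4*(x - 1)^2*(3*x + 1))/(x^3*(x - 2)^3)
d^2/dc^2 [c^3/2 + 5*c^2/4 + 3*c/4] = 3*c + 5/2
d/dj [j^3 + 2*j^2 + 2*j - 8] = 3*j^2 + 4*j + 2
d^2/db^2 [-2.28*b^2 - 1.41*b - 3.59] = -4.56000000000000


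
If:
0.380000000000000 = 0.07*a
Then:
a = 5.43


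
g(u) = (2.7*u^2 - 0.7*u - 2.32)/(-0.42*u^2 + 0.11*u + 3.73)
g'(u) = (0.84*u - 0.11)*(2.7*u^2 - 0.7*u - 2.32)/(-0.42*u^2 + 0.11*u + 3.73)^2 + (5.4*u - 0.7)/(-0.42*u^2 + 0.11*u + 3.73)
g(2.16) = 4.36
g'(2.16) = 9.16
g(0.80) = -0.32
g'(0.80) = 0.97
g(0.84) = -0.28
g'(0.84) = 1.04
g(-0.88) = 0.12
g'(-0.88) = -1.68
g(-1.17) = 0.73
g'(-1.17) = -2.58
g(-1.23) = 0.89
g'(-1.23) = -2.82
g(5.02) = -9.87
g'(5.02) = 2.24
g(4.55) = -11.29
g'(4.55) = 4.04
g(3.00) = 71.00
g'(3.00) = 666.46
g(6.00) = -8.45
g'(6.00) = 0.93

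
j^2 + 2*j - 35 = (j - 5)*(j + 7)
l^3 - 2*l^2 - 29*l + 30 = (l - 6)*(l - 1)*(l + 5)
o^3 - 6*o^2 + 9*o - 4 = (o - 4)*(o - 1)^2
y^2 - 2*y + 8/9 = (y - 4/3)*(y - 2/3)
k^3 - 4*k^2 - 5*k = k*(k - 5)*(k + 1)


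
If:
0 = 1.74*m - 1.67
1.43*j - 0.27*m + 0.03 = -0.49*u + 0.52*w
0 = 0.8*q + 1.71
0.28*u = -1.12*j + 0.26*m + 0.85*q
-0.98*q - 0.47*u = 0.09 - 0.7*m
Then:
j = -2.82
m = 0.96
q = -2.14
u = 5.69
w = -2.84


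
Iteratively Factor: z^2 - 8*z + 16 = (z - 4)*(z - 4)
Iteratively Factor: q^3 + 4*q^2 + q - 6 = (q + 2)*(q^2 + 2*q - 3) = (q - 1)*(q + 2)*(q + 3)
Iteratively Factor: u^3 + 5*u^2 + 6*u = (u)*(u^2 + 5*u + 6) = u*(u + 3)*(u + 2)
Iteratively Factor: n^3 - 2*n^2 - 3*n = (n - 3)*(n^2 + n) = (n - 3)*(n + 1)*(n)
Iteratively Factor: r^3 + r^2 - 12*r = (r + 4)*(r^2 - 3*r) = (r - 3)*(r + 4)*(r)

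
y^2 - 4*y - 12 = (y - 6)*(y + 2)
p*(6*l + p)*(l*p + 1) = 6*l^2*p^2 + l*p^3 + 6*l*p + p^2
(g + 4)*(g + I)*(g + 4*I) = g^3 + 4*g^2 + 5*I*g^2 - 4*g + 20*I*g - 16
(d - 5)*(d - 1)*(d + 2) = d^3 - 4*d^2 - 7*d + 10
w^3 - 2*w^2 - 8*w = w*(w - 4)*(w + 2)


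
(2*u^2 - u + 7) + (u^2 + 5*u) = 3*u^2 + 4*u + 7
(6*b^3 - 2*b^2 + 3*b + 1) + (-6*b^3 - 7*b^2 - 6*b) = -9*b^2 - 3*b + 1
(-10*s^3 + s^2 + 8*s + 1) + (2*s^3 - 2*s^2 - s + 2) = -8*s^3 - s^2 + 7*s + 3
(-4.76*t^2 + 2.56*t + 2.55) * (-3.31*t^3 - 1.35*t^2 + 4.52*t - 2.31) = 15.7556*t^5 - 2.0476*t^4 - 33.4117*t^3 + 19.1243*t^2 + 5.6124*t - 5.8905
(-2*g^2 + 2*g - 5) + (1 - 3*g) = -2*g^2 - g - 4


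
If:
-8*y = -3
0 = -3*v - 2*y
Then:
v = -1/4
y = 3/8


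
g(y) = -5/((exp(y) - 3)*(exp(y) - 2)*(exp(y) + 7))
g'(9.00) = 0.00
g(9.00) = 0.00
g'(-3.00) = 0.00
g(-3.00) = -0.12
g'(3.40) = 0.00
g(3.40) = -0.00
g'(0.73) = -203.29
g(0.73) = 7.93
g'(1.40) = 1.29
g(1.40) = -0.21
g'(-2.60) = -0.01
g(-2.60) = -0.13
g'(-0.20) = -0.24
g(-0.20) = -0.25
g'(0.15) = -0.75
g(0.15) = -0.40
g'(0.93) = 0.92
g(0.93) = 2.11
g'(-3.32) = -0.00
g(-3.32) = -0.12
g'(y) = 5*exp(y)/((exp(y) - 3)*(exp(y) - 2)*(exp(y) + 7)^2) + 5*exp(y)/((exp(y) - 3)*(exp(y) - 2)^2*(exp(y) + 7)) + 5*exp(y)/((exp(y) - 3)^2*(exp(y) - 2)*(exp(y) + 7)) = 5*((exp(y) - 3)*(exp(y) - 2) + (exp(y) - 3)*(exp(y) + 7) + (exp(y) - 2)*(exp(y) + 7))*exp(y)/((exp(y) - 3)^2*(exp(y) - 2)^2*(exp(y) + 7)^2)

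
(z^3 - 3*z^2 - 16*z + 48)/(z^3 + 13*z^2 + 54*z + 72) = (z^2 - 7*z + 12)/(z^2 + 9*z + 18)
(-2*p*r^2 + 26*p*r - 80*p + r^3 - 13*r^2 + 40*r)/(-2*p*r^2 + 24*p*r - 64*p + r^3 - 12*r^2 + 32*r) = (r - 5)/(r - 4)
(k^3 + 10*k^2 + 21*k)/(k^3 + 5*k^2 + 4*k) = (k^2 + 10*k + 21)/(k^2 + 5*k + 4)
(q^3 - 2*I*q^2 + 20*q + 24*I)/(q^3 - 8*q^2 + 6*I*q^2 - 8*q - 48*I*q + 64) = (q^2 - 4*I*q + 12)/(q^2 + 4*q*(-2 + I) - 32*I)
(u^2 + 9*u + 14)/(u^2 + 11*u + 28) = (u + 2)/(u + 4)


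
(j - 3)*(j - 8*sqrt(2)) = j^2 - 8*sqrt(2)*j - 3*j + 24*sqrt(2)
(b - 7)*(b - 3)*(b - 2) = b^3 - 12*b^2 + 41*b - 42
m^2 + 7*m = m*(m + 7)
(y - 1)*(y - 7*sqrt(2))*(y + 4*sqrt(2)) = y^3 - 3*sqrt(2)*y^2 - y^2 - 56*y + 3*sqrt(2)*y + 56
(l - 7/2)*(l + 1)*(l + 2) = l^3 - l^2/2 - 17*l/2 - 7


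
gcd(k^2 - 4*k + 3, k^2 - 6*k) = 1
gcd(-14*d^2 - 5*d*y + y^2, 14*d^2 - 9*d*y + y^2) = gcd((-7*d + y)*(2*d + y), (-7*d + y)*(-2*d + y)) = -7*d + y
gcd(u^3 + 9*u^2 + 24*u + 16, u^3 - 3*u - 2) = u + 1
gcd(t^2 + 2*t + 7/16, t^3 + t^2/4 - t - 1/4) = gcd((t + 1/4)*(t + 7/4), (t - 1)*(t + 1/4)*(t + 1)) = t + 1/4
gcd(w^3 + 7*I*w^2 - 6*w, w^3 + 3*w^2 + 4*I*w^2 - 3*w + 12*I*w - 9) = w + I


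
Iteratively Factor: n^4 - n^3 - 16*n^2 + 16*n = (n + 4)*(n^3 - 5*n^2 + 4*n) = (n - 4)*(n + 4)*(n^2 - n) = (n - 4)*(n - 1)*(n + 4)*(n)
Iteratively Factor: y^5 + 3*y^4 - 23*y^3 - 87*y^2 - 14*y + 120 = (y + 4)*(y^4 - y^3 - 19*y^2 - 11*y + 30) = (y + 3)*(y + 4)*(y^3 - 4*y^2 - 7*y + 10) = (y - 1)*(y + 3)*(y + 4)*(y^2 - 3*y - 10) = (y - 1)*(y + 2)*(y + 3)*(y + 4)*(y - 5)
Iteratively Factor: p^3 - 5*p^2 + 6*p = (p)*(p^2 - 5*p + 6) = p*(p - 2)*(p - 3)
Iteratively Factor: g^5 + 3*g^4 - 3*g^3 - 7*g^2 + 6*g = (g)*(g^4 + 3*g^3 - 3*g^2 - 7*g + 6) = g*(g - 1)*(g^3 + 4*g^2 + g - 6) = g*(g - 1)^2*(g^2 + 5*g + 6) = g*(g - 1)^2*(g + 2)*(g + 3)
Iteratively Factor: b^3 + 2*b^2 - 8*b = (b + 4)*(b^2 - 2*b) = (b - 2)*(b + 4)*(b)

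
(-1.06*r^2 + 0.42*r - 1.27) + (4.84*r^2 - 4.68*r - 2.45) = 3.78*r^2 - 4.26*r - 3.72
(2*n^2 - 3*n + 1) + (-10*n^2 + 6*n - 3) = -8*n^2 + 3*n - 2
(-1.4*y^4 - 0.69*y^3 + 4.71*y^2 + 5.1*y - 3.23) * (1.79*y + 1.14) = -2.506*y^5 - 2.8311*y^4 + 7.6443*y^3 + 14.4984*y^2 + 0.0322999999999993*y - 3.6822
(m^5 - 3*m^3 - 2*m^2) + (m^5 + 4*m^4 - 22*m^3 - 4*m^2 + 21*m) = 2*m^5 + 4*m^4 - 25*m^3 - 6*m^2 + 21*m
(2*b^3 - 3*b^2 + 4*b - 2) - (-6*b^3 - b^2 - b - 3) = 8*b^3 - 2*b^2 + 5*b + 1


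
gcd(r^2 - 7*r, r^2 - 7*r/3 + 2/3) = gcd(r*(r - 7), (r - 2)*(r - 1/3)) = 1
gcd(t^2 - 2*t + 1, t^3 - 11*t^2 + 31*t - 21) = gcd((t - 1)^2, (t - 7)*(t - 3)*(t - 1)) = t - 1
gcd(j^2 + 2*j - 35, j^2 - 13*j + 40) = j - 5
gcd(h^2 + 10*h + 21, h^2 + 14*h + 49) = h + 7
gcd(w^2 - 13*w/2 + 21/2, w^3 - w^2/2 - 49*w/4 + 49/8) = w - 7/2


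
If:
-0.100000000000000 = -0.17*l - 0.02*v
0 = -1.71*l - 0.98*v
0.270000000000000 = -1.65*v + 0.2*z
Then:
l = 0.74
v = -1.29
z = -9.31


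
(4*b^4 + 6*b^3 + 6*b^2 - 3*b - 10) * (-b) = -4*b^5 - 6*b^4 - 6*b^3 + 3*b^2 + 10*b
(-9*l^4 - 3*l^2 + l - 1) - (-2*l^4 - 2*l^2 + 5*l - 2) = -7*l^4 - l^2 - 4*l + 1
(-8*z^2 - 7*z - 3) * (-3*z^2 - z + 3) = 24*z^4 + 29*z^3 - 8*z^2 - 18*z - 9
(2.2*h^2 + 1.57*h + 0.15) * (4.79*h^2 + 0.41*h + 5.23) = 10.538*h^4 + 8.4223*h^3 + 12.8682*h^2 + 8.2726*h + 0.7845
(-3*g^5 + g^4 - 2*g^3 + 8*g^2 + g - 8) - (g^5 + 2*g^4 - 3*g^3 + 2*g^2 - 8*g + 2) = -4*g^5 - g^4 + g^3 + 6*g^2 + 9*g - 10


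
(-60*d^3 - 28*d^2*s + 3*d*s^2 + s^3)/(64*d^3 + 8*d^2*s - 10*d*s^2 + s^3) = (-30*d^2 + d*s + s^2)/(32*d^2 - 12*d*s + s^2)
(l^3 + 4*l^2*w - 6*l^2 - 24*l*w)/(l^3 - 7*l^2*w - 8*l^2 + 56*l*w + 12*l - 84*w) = l*(-l - 4*w)/(-l^2 + 7*l*w + 2*l - 14*w)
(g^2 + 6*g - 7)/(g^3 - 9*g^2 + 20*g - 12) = (g + 7)/(g^2 - 8*g + 12)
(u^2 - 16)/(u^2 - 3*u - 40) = (16 - u^2)/(-u^2 + 3*u + 40)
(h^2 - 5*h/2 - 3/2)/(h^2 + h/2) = (h - 3)/h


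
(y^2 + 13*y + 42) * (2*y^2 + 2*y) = 2*y^4 + 28*y^3 + 110*y^2 + 84*y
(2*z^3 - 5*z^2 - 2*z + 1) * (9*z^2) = 18*z^5 - 45*z^4 - 18*z^3 + 9*z^2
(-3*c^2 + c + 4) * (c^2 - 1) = -3*c^4 + c^3 + 7*c^2 - c - 4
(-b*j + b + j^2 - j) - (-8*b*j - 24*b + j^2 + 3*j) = 7*b*j + 25*b - 4*j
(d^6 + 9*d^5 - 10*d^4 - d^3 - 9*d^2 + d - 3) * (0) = 0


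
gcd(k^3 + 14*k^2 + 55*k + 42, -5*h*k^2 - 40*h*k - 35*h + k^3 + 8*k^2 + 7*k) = k^2 + 8*k + 7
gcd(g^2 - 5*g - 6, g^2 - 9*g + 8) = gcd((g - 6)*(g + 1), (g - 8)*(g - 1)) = 1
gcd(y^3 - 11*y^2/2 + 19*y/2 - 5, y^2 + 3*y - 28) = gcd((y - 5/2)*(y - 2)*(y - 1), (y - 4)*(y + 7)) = 1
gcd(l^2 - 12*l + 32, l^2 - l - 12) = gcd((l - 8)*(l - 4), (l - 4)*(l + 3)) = l - 4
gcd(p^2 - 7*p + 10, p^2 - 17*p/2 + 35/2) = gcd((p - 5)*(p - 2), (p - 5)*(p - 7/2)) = p - 5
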